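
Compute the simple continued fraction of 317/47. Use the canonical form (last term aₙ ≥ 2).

[6; 1, 2, 1, 11]

317 = 6*47 + 35
47 = 1*35 + 12
35 = 2*12 + 11
12 = 1*11 + 1
11 = 11*1 + 0  (stop)
So 317/47 = [6; 1, 2, 1, 11].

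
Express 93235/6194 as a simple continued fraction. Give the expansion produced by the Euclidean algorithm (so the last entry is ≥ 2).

93235 = 15×6194 + 325
6194 = 19×325 + 19
325 = 17×19 + 2
19 = 9×2 + 1
2 = 2×1 + 0  (stop)
So 93235/6194 = [15; 19, 17, 9, 2].

[15; 19, 17, 9, 2]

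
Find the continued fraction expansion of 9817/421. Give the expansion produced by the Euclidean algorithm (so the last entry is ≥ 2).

9817 = 23×421 + 134
421 = 3×134 + 19
134 = 7×19 + 1
19 = 19×1 + 0  (stop)
So 9817/421 = [23; 3, 7, 19].

[23; 3, 7, 19]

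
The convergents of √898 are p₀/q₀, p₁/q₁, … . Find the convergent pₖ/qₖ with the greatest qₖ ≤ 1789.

53011/1769

√898 = [29; 1, 28, 1, 58, …] (period length 4).
Convergents:
  p_0/q_0 = 29/1
  p_1/q_1 = 30/1
  p_2/q_2 = 869/29
  p_3/q_3 = 899/30
  p_4/q_4 = 53011/1769
  p_5/q_5 = 53910/1799
q_4 = 1769 ≤ 1789 < 1799 = q_5, so the answer is 53011/1769.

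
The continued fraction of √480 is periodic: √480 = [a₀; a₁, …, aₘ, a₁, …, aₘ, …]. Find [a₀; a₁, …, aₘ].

a₀ = ⌊√480⌋ = 21.

[21; 1, 9, 1, 42]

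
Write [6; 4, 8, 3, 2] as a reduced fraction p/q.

1492/239

Fold from the inside: start with 2/1.
  3 + 1/2 = 7/2
  8 + 2/7 = 58/7
  4 + 7/58 = 239/58
  6 + 58/239 = 1492/239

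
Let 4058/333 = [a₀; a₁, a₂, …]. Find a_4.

2

4058 = 12·333 + 62   →  a_0 = 12
333 = 5·62 + 23   →  a_1 = 5
62 = 2·23 + 16   →  a_2 = 2
23 = 1·16 + 7   →  a_3 = 1
16 = 2·7 + 2   →  a_4 = 2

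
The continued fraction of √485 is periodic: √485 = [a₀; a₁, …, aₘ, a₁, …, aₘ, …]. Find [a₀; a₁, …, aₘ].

a₀ = ⌊√485⌋ = 22.
With m₀=0, d₀=1 and mₖ₊₁ = dₖaₖ − mₖ, dₖ₊₁ = (n − mₖ₊₁²)/dₖ, aₖ₊₁ = ⌊(a₀+mₖ₊₁)/dₖ₊₁⌋:
  k=1: m=22, d=1, a=44
d=1 and a=2a₀=44 at k=1, so the next step gives (m, d) = (22, 1) again — its k=1 value — and the period has length 1.

[22; 44]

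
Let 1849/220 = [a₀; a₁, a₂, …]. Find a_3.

8

1849 = 8·220 + 89   →  a_0 = 8
220 = 2·89 + 42   →  a_1 = 2
89 = 2·42 + 5   →  a_2 = 2
42 = 8·5 + 2   →  a_3 = 8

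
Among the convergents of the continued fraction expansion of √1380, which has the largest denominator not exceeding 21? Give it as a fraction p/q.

√1380 = [37; 6, 1, 2, 1, 6, 74, …] (period length 6).
Convergents:
  p_0/q_0 = 37/1
  p_1/q_1 = 223/6
  p_2/q_2 = 260/7
  p_3/q_3 = 743/20
  p_4/q_4 = 1003/27
q_3 = 20 ≤ 21 < 27 = q_4, so the answer is 743/20.

743/20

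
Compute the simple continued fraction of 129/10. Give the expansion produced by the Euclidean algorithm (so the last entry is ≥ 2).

129 = 12*10 + 9
10 = 1*9 + 1
9 = 9*1 + 0  (stop)
So 129/10 = [12; 1, 9].

[12; 1, 9]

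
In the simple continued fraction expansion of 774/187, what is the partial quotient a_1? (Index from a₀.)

7

774 = 4·187 + 26   →  a_0 = 4
187 = 7·26 + 5   →  a_1 = 7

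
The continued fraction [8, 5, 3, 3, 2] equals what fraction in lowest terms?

999/122

Using pₖ = aₖpₖ₋₁ + pₖ₋₂ and qₖ = aₖqₖ₋₁ + qₖ₋₂:
  k=0: a=8, p=8, q=1
  k=1: a=5, p=41, q=5
  k=2: a=3, p=131, q=16
  k=3: a=3, p=434, q=53
  k=4: a=2, p=999, q=122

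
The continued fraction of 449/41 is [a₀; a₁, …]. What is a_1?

1

449 = 10·41 + 39   →  a_0 = 10
41 = 1·39 + 2   →  a_1 = 1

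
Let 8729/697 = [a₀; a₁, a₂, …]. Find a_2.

8729 = 12·697 + 365   →  a_0 = 12
697 = 1·365 + 332   →  a_1 = 1
365 = 1·332 + 33   →  a_2 = 1

1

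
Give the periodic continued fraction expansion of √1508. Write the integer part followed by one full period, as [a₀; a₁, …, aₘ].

a₀ = ⌊√1508⌋ = 38.
With m₀=0, d₀=1 and mₖ₊₁ = dₖaₖ − mₖ, dₖ₊₁ = (n − mₖ₊₁²)/dₖ, aₖ₊₁ = ⌊(a₀+mₖ₊₁)/dₖ₊₁⌋:
  k=1: m=38, d=64, a=1
  k=2: m=26, d=13, a=4
  k=3: m=26, d=64, a=1
  k=4: m=38, d=1, a=76
d=1 and a=2a₀=76 at k=4, so the next step gives (m, d) = (38, 64) again — its k=1 value — and the period has length 4.

[38; 1, 4, 1, 76]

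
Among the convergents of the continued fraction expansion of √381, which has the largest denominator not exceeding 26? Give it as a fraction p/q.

√381 = [19; 1, 1, 12, 1, 1, 38, …] (period length 6).
Convergents:
  p_0/q_0 = 19/1
  p_1/q_1 = 20/1
  p_2/q_2 = 39/2
  p_3/q_3 = 488/25
  p_4/q_4 = 527/27
q_3 = 25 ≤ 26 < 27 = q_4, so the answer is 488/25.

488/25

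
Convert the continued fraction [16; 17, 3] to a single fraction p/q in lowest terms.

835/52

Using pₖ = aₖpₖ₋₁ + pₖ₋₂ and qₖ = aₖqₖ₋₁ + qₖ₋₂:
  k=0: a=16, p=16, q=1
  k=1: a=17, p=273, q=17
  k=2: a=3, p=835, q=52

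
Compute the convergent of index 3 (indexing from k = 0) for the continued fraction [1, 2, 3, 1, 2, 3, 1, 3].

13/9

Using pₖ = aₖpₖ₋₁ + pₖ₋₂, qₖ = aₖqₖ₋₁ + qₖ₋₂ (with p₋₁=1, p₋₂=0, q₋₁=0, q₋₂=1):
  k=0: a=1, p=1, q=1
  k=1: a=2, p=3, q=2
  k=2: a=3, p=10, q=7
  k=3: a=1, p=13, q=9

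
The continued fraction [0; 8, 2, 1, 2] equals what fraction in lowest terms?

8/67

Using pₖ = aₖpₖ₋₁ + pₖ₋₂ and qₖ = aₖqₖ₋₁ + qₖ₋₂:
  k=0: a=0, p=0, q=1
  k=1: a=8, p=1, q=8
  k=2: a=2, p=2, q=17
  k=3: a=1, p=3, q=25
  k=4: a=2, p=8, q=67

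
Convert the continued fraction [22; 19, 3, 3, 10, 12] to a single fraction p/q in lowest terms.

Using pₖ = aₖpₖ₋₁ + pₖ₋₂ and qₖ = aₖqₖ₋₁ + qₖ₋₂:
  k=0: a=22, p=22, q=1
  k=1: a=19, p=419, q=19
  k=2: a=3, p=1279, q=58
  k=3: a=3, p=4256, q=193
  k=4: a=10, p=43839, q=1988
  k=5: a=12, p=530324, q=24049

530324/24049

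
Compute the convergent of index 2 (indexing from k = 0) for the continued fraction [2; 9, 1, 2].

Using pₖ = aₖpₖ₋₁ + pₖ₋₂, qₖ = aₖqₖ₋₁ + qₖ₋₂ (with p₋₁=1, p₋₂=0, q₋₁=0, q₋₂=1):
  k=0: a=2, p=2, q=1
  k=1: a=9, p=19, q=9
  k=2: a=1, p=21, q=10

21/10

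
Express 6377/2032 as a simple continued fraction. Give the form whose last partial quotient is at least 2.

[3; 7, 4, 3, 10, 2]

6377 = 3×2032 + 281
2032 = 7×281 + 65
281 = 4×65 + 21
65 = 3×21 + 2
21 = 10×2 + 1
2 = 2×1 + 0  (stop)
So 6377/2032 = [3; 7, 4, 3, 10, 2].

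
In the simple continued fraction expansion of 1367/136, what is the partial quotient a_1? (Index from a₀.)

1367 = 10·136 + 7   →  a_0 = 10
136 = 19·7 + 3   →  a_1 = 19

19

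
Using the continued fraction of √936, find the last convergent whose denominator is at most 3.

61/2

√936 = [30; 1, 1, 2, 6, 2, 1, 1, 60, …] (period length 8).
Convergents:
  p_0/q_0 = 30/1
  p_1/q_1 = 31/1
  p_2/q_2 = 61/2
  p_3/q_3 = 153/5
q_2 = 2 ≤ 3 < 5 = q_3, so the answer is 61/2.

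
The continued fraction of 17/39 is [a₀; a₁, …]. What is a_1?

2

17 = 0·39 + 17   →  a_0 = 0
39 = 2·17 + 5   →  a_1 = 2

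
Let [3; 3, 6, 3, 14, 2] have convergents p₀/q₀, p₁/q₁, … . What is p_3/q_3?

Using pₖ = aₖpₖ₋₁ + pₖ₋₂, qₖ = aₖqₖ₋₁ + qₖ₋₂ (with p₋₁=1, p₋₂=0, q₋₁=0, q₋₂=1):
  k=0: a=3, p=3, q=1
  k=1: a=3, p=10, q=3
  k=2: a=6, p=63, q=19
  k=3: a=3, p=199, q=60

199/60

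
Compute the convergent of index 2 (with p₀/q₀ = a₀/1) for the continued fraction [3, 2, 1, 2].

Using pₖ = aₖpₖ₋₁ + pₖ₋₂, qₖ = aₖqₖ₋₁ + qₖ₋₂ (with p₋₁=1, p₋₂=0, q₋₁=0, q₋₂=1):
  k=0: a=3, p=3, q=1
  k=1: a=2, p=7, q=2
  k=2: a=1, p=10, q=3

10/3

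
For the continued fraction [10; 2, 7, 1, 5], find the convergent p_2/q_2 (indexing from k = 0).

Using pₖ = aₖpₖ₋₁ + pₖ₋₂, qₖ = aₖqₖ₋₁ + qₖ₋₂ (with p₋₁=1, p₋₂=0, q₋₁=0, q₋₂=1):
  k=0: a=10, p=10, q=1
  k=1: a=2, p=21, q=2
  k=2: a=7, p=157, q=15

157/15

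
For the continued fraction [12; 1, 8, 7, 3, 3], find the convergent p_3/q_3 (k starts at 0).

Using pₖ = aₖpₖ₋₁ + pₖ₋₂, qₖ = aₖqₖ₋₁ + qₖ₋₂ (with p₋₁=1, p₋₂=0, q₋₁=0, q₋₂=1):
  k=0: a=12, p=12, q=1
  k=1: a=1, p=13, q=1
  k=2: a=8, p=116, q=9
  k=3: a=7, p=825, q=64

825/64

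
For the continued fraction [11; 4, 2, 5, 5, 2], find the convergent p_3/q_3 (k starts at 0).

550/49

Using pₖ = aₖpₖ₋₁ + pₖ₋₂, qₖ = aₖqₖ₋₁ + qₖ₋₂ (with p₋₁=1, p₋₂=0, q₋₁=0, q₋₂=1):
  k=0: a=11, p=11, q=1
  k=1: a=4, p=45, q=4
  k=2: a=2, p=101, q=9
  k=3: a=5, p=550, q=49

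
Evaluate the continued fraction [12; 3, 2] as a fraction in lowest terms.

Fold from the inside: start with 2/1.
  3 + 1/2 = 7/2
  12 + 2/7 = 86/7

86/7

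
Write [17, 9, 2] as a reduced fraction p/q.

325/19

Fold from the inside: start with 2/1.
  9 + 1/2 = 19/2
  17 + 2/19 = 325/19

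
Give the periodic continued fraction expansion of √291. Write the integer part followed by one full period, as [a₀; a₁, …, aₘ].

[17; 17, 34]

a₀ = ⌊√291⌋ = 17.
With m₀=0, d₀=1 and mₖ₊₁ = dₖaₖ − mₖ, dₖ₊₁ = (n − mₖ₊₁²)/dₖ, aₖ₊₁ = ⌊(a₀+mₖ₊₁)/dₖ₊₁⌋:
  k=1: m=17, d=2, a=17
  k=2: m=17, d=1, a=34
d=1 and a=2a₀=34 at k=2, so the next step gives (m, d) = (17, 2) again — its k=1 value — and the period has length 2.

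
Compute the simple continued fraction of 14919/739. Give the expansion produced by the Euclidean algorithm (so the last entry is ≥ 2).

14919 = 20*739 + 139
739 = 5*139 + 44
139 = 3*44 + 7
44 = 6*7 + 2
7 = 3*2 + 1
2 = 2*1 + 0  (stop)
So 14919/739 = [20; 5, 3, 6, 3, 2].

[20; 5, 3, 6, 3, 2]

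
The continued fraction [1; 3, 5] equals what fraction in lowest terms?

21/16

Fold from the inside: start with 5/1.
  3 + 1/5 = 16/5
  1 + 5/16 = 21/16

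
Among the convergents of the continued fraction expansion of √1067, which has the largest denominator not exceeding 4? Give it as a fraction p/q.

√1067 = [32; 1, 1, 1, 64, …] (period length 4).
Convergents:
  p_0/q_0 = 32/1
  p_1/q_1 = 33/1
  p_2/q_2 = 65/2
  p_3/q_3 = 98/3
  p_4/q_4 = 6337/194
q_3 = 3 ≤ 4 < 194 = q_4, so the answer is 98/3.

98/3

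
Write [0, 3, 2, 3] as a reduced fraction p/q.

Using pₖ = aₖpₖ₋₁ + pₖ₋₂ and qₖ = aₖqₖ₋₁ + qₖ₋₂:
  k=0: a=0, p=0, q=1
  k=1: a=3, p=1, q=3
  k=2: a=2, p=2, q=7
  k=3: a=3, p=7, q=24

7/24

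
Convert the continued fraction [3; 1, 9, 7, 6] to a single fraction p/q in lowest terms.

Fold from the inside: start with 6/1.
  7 + 1/6 = 43/6
  9 + 6/43 = 393/43
  1 + 43/393 = 436/393
  3 + 393/436 = 1701/436

1701/436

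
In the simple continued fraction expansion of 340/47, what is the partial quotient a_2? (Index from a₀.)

3

340 = 7·47 + 11   →  a_0 = 7
47 = 4·11 + 3   →  a_1 = 4
11 = 3·3 + 2   →  a_2 = 3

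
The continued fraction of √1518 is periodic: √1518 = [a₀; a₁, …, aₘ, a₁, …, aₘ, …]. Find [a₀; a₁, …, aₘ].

a₀ = ⌊√1518⌋ = 38.
With m₀=0, d₀=1 and mₖ₊₁ = dₖaₖ − mₖ, dₖ₊₁ = (n − mₖ₊₁²)/dₖ, aₖ₊₁ = ⌊(a₀+mₖ₊₁)/dₖ₊₁⌋:
  k=1: m=38, d=74, a=1
  k=2: m=36, d=3, a=24
  k=3: m=36, d=74, a=1
  k=4: m=38, d=1, a=76
d=1 and a=2a₀=76 at k=4, so the next step gives (m, d) = (38, 74) again — its k=1 value — and the period has length 4.

[38; 1, 24, 1, 76]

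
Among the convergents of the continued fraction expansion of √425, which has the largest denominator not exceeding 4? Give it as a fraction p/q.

62/3

√425 = [20; 1, 1, 1, 1, 1, 1, 40, …] (period length 7).
Convergents:
  p_0/q_0 = 20/1
  p_1/q_1 = 21/1
  p_2/q_2 = 41/2
  p_3/q_3 = 62/3
  p_4/q_4 = 103/5
q_3 = 3 ≤ 4 < 5 = q_4, so the answer is 62/3.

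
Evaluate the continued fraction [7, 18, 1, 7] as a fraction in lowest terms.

1065/151

Using pₖ = aₖpₖ₋₁ + pₖ₋₂ and qₖ = aₖqₖ₋₁ + qₖ₋₂:
  k=0: a=7, p=7, q=1
  k=1: a=18, p=127, q=18
  k=2: a=1, p=134, q=19
  k=3: a=7, p=1065, q=151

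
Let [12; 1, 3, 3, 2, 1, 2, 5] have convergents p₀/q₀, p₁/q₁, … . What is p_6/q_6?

Using pₖ = aₖpₖ₋₁ + pₖ₋₂, qₖ = aₖqₖ₋₁ + qₖ₋₂ (with p₋₁=1, p₋₂=0, q₋₁=0, q₋₂=1):
  k=0: a=12, p=12, q=1
  k=1: a=1, p=13, q=1
  k=2: a=3, p=51, q=4
  k=3: a=3, p=166, q=13
  k=4: a=2, p=383, q=30
  k=5: a=1, p=549, q=43
  k=6: a=2, p=1481, q=116

1481/116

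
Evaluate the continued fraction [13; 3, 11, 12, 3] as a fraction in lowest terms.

16881/1267

Using pₖ = aₖpₖ₋₁ + pₖ₋₂ and qₖ = aₖqₖ₋₁ + qₖ₋₂:
  k=0: a=13, p=13, q=1
  k=1: a=3, p=40, q=3
  k=2: a=11, p=453, q=34
  k=3: a=12, p=5476, q=411
  k=4: a=3, p=16881, q=1267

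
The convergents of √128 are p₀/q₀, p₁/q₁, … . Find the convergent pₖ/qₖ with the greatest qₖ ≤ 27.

√128 = [11; 3, 5, 3, 22, …] (period length 4).
Convergents:
  p_0/q_0 = 11/1
  p_1/q_1 = 34/3
  p_2/q_2 = 181/16
  p_3/q_3 = 577/51
q_2 = 16 ≤ 27 < 51 = q_3, so the answer is 181/16.

181/16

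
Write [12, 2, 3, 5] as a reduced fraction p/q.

460/37

Using pₖ = aₖpₖ₋₁ + pₖ₋₂ and qₖ = aₖqₖ₋₁ + qₖ₋₂:
  k=0: a=12, p=12, q=1
  k=1: a=2, p=25, q=2
  k=2: a=3, p=87, q=7
  k=3: a=5, p=460, q=37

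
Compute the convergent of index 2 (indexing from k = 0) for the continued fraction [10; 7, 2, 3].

152/15

Using pₖ = aₖpₖ₋₁ + pₖ₋₂, qₖ = aₖqₖ₋₁ + qₖ₋₂ (with p₋₁=1, p₋₂=0, q₋₁=0, q₋₂=1):
  k=0: a=10, p=10, q=1
  k=1: a=7, p=71, q=7
  k=2: a=2, p=152, q=15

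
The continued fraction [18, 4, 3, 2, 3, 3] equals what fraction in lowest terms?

Fold from the inside: start with 3/1.
  3 + 1/3 = 10/3
  2 + 3/10 = 23/10
  3 + 10/23 = 79/23
  4 + 23/79 = 339/79
  18 + 79/339 = 6181/339

6181/339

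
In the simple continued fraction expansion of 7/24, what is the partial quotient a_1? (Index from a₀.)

3

7 = 0·24 + 7   →  a_0 = 0
24 = 3·7 + 3   →  a_1 = 3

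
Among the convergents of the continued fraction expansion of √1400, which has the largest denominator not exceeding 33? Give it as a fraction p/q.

√1400 = [37; 2, 2, 2, 74, …] (period length 4).
Convergents:
  p_0/q_0 = 37/1
  p_1/q_1 = 75/2
  p_2/q_2 = 187/5
  p_3/q_3 = 449/12
  p_4/q_4 = 33413/893
q_3 = 12 ≤ 33 < 893 = q_4, so the answer is 449/12.

449/12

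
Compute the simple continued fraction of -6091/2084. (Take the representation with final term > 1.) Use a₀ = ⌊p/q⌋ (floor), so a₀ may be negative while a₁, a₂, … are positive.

-6091 = -3·2084 + 161
2084 = 12·161 + 152
161 = 1·152 + 9
152 = 16·9 + 8
9 = 1·8 + 1
8 = 8·1 + 0  (stop)
So -6091/2084 = [-3; 12, 1, 16, 1, 8].

[-3; 12, 1, 16, 1, 8]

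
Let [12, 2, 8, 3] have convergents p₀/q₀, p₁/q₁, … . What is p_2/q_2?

Using pₖ = aₖpₖ₋₁ + pₖ₋₂, qₖ = aₖqₖ₋₁ + qₖ₋₂ (with p₋₁=1, p₋₂=0, q₋₁=0, q₋₂=1):
  k=0: a=12, p=12, q=1
  k=1: a=2, p=25, q=2
  k=2: a=8, p=212, q=17

212/17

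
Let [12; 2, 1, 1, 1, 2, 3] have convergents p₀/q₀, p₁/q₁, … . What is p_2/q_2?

37/3

Using pₖ = aₖpₖ₋₁ + pₖ₋₂, qₖ = aₖqₖ₋₁ + qₖ₋₂ (with p₋₁=1, p₋₂=0, q₋₁=0, q₋₂=1):
  k=0: a=12, p=12, q=1
  k=1: a=2, p=25, q=2
  k=2: a=1, p=37, q=3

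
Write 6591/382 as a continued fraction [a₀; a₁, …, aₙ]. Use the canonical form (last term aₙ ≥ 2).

[17; 3, 1, 15, 6]

6591 = 17*382 + 97
382 = 3*97 + 91
97 = 1*91 + 6
91 = 15*6 + 1
6 = 6*1 + 0  (stop)
So 6591/382 = [17; 3, 1, 15, 6].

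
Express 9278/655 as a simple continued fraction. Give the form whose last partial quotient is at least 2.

9278 = 14×655 + 108
655 = 6×108 + 7
108 = 15×7 + 3
7 = 2×3 + 1
3 = 3×1 + 0  (stop)
So 9278/655 = [14; 6, 15, 2, 3].

[14; 6, 15, 2, 3]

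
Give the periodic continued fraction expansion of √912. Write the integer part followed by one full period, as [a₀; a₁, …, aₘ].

[30; 5, 60]

a₀ = ⌊√912⌋ = 30.
With m₀=0, d₀=1 and mₖ₊₁ = dₖaₖ − mₖ, dₖ₊₁ = (n − mₖ₊₁²)/dₖ, aₖ₊₁ = ⌊(a₀+mₖ₊₁)/dₖ₊₁⌋:
  k=1: m=30, d=12, a=5
  k=2: m=30, d=1, a=60
d=1 and a=2a₀=60 at k=2, so the next step gives (m, d) = (30, 12) again — its k=1 value — and the period has length 2.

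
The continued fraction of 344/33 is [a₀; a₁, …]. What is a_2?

2

344 = 10·33 + 14   →  a_0 = 10
33 = 2·14 + 5   →  a_1 = 2
14 = 2·5 + 4   →  a_2 = 2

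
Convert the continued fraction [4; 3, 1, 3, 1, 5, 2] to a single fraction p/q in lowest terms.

Using pₖ = aₖpₖ₋₁ + pₖ₋₂ and qₖ = aₖqₖ₋₁ + qₖ₋₂:
  k=0: a=4, p=4, q=1
  k=1: a=3, p=13, q=3
  k=2: a=1, p=17, q=4
  k=3: a=3, p=64, q=15
  k=4: a=1, p=81, q=19
  k=5: a=5, p=469, q=110
  k=6: a=2, p=1019, q=239

1019/239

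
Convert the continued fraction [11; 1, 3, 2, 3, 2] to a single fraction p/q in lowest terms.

Using pₖ = aₖpₖ₋₁ + pₖ₋₂ and qₖ = aₖqₖ₋₁ + qₖ₋₂:
  k=0: a=11, p=11, q=1
  k=1: a=1, p=12, q=1
  k=2: a=3, p=47, q=4
  k=3: a=2, p=106, q=9
  k=4: a=3, p=365, q=31
  k=5: a=2, p=836, q=71

836/71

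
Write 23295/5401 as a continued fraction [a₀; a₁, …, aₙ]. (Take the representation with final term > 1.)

[4; 3, 5, 6, 2, 3, 7]

23295 = 4×5401 + 1691
5401 = 3×1691 + 328
1691 = 5×328 + 51
328 = 6×51 + 22
51 = 2×22 + 7
22 = 3×7 + 1
7 = 7×1 + 0  (stop)
So 23295/5401 = [4; 3, 5, 6, 2, 3, 7].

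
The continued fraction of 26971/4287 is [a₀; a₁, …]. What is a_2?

26971 = 6·4287 + 1249   →  a_0 = 6
4287 = 3·1249 + 540   →  a_1 = 3
1249 = 2·540 + 169   →  a_2 = 2

2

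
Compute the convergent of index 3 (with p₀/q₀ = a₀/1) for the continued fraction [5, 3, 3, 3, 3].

Using pₖ = aₖpₖ₋₁ + pₖ₋₂, qₖ = aₖqₖ₋₁ + qₖ₋₂ (with p₋₁=1, p₋₂=0, q₋₁=0, q₋₂=1):
  k=0: a=5, p=5, q=1
  k=1: a=3, p=16, q=3
  k=2: a=3, p=53, q=10
  k=3: a=3, p=175, q=33

175/33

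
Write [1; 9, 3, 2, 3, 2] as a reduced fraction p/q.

566/511

Fold from the inside: start with 2/1.
  3 + 1/2 = 7/2
  2 + 2/7 = 16/7
  3 + 7/16 = 55/16
  9 + 16/55 = 511/55
  1 + 55/511 = 566/511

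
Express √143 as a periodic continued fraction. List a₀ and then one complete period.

[11; 1, 22]

a₀ = ⌊√143⌋ = 11.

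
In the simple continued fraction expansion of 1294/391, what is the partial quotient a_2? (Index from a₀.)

1294 = 3·391 + 121   →  a_0 = 3
391 = 3·121 + 28   →  a_1 = 3
121 = 4·28 + 9   →  a_2 = 4

4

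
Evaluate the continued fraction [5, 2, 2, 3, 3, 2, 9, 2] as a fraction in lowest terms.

Using pₖ = aₖpₖ₋₁ + pₖ₋₂ and qₖ = aₖqₖ₋₁ + qₖ₋₂:
  k=0: a=5, p=5, q=1
  k=1: a=2, p=11, q=2
  k=2: a=2, p=27, q=5
  k=3: a=3, p=92, q=17
  k=4: a=3, p=303, q=56
  k=5: a=2, p=698, q=129
  k=6: a=9, p=6585, q=1217
  k=7: a=2, p=13868, q=2563

13868/2563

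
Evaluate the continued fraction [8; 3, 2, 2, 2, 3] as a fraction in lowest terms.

1161/140

Fold from the inside: start with 3/1.
  2 + 1/3 = 7/3
  2 + 3/7 = 17/7
  2 + 7/17 = 41/17
  3 + 17/41 = 140/41
  8 + 41/140 = 1161/140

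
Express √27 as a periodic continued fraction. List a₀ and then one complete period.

[5; 5, 10]

a₀ = ⌊√27⌋ = 5.
With m₀=0, d₀=1 and mₖ₊₁ = dₖaₖ − mₖ, dₖ₊₁ = (n − mₖ₊₁²)/dₖ, aₖ₊₁ = ⌊(a₀+mₖ₊₁)/dₖ₊₁⌋:
  k=1: m=5, d=2, a=5
  k=2: m=5, d=1, a=10
d=1 and a=2a₀=10 at k=2, so the next step gives (m, d) = (5, 2) again — its k=1 value — and the period has length 2.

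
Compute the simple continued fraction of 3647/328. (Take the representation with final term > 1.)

[11; 8, 2, 2, 3, 2]

3647 = 11*328 + 39
328 = 8*39 + 16
39 = 2*16 + 7
16 = 2*7 + 2
7 = 3*2 + 1
2 = 2*1 + 0  (stop)
So 3647/328 = [11; 8, 2, 2, 3, 2].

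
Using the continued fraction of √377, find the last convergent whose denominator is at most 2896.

45221/2329

√377 = [19; 2, 2, 2, 38, …] (period length 4).
Convergents:
  p_0/q_0 = 19/1
  p_1/q_1 = 39/2
  p_2/q_2 = 97/5
  p_3/q_3 = 233/12
  p_4/q_4 = 8951/461
  p_5/q_5 = 18135/934
  p_6/q_6 = 45221/2329
  p_7/q_7 = 108577/5592
q_6 = 2329 ≤ 2896 < 5592 = q_7, so the answer is 45221/2329.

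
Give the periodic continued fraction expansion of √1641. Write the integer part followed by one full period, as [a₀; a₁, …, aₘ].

a₀ = ⌊√1641⌋ = 40.
With m₀=0, d₀=1 and mₖ₊₁ = dₖaₖ − mₖ, dₖ₊₁ = (n − mₖ₊₁²)/dₖ, aₖ₊₁ = ⌊(a₀+mₖ₊₁)/dₖ₊₁⌋:
  k=1: m=40, d=41, a=1
  k=2: m=1, d=40, a=1
  k=3: m=39, d=3, a=26
  k=4: m=39, d=40, a=1
  k=5: m=1, d=41, a=1
  k=6: m=40, d=1, a=80
d=1 and a=2a₀=80 at k=6, so the next step gives (m, d) = (40, 41) again — its k=1 value — and the period has length 6.

[40; 1, 1, 26, 1, 1, 80]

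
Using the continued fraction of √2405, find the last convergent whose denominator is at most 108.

2403/49

√2405 = [49; 24, 1, 1, 24, 98, …] (period length 5).
Convergents:
  p_0/q_0 = 49/1
  p_1/q_1 = 1177/24
  p_2/q_2 = 1226/25
  p_3/q_3 = 2403/49
  p_4/q_4 = 58898/1201
q_3 = 49 ≤ 108 < 1201 = q_4, so the answer is 2403/49.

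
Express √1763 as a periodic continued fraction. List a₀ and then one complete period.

[41; 1, 82]

a₀ = ⌊√1763⌋ = 41.
With m₀=0, d₀=1 and mₖ₊₁ = dₖaₖ − mₖ, dₖ₊₁ = (n − mₖ₊₁²)/dₖ, aₖ₊₁ = ⌊(a₀+mₖ₊₁)/dₖ₊₁⌋:
  k=1: m=41, d=82, a=1
  k=2: m=41, d=1, a=82
d=1 and a=2a₀=82 at k=2, so the next step gives (m, d) = (41, 82) again — its k=1 value — and the period has length 2.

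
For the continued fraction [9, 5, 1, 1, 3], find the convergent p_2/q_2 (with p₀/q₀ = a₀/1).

55/6

Using pₖ = aₖpₖ₋₁ + pₖ₋₂, qₖ = aₖqₖ₋₁ + qₖ₋₂ (with p₋₁=1, p₋₂=0, q₋₁=0, q₋₂=1):
  k=0: a=9, p=9, q=1
  k=1: a=5, p=46, q=5
  k=2: a=1, p=55, q=6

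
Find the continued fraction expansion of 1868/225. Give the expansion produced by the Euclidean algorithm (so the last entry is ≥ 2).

[8; 3, 3, 4, 5]

1868 = 8·225 + 68
225 = 3·68 + 21
68 = 3·21 + 5
21 = 4·5 + 1
5 = 5·1 + 0  (stop)
So 1868/225 = [8; 3, 3, 4, 5].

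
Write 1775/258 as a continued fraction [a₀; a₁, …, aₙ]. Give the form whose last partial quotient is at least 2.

1775 = 6·258 + 227
258 = 1·227 + 31
227 = 7·31 + 10
31 = 3·10 + 1
10 = 10·1 + 0  (stop)
So 1775/258 = [6; 1, 7, 3, 10].

[6; 1, 7, 3, 10]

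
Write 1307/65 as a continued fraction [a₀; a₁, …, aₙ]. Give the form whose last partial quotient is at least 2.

[20; 9, 3, 2]

1307 = 20*65 + 7
65 = 9*7 + 2
7 = 3*2 + 1
2 = 2*1 + 0  (stop)
So 1307/65 = [20; 9, 3, 2].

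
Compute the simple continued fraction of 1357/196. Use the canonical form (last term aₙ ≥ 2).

[6; 1, 12, 15]

1357 = 6*196 + 181
196 = 1*181 + 15
181 = 12*15 + 1
15 = 15*1 + 0  (stop)
So 1357/196 = [6; 1, 12, 15].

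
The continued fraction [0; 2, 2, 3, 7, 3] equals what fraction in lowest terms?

Fold from the inside: start with 3/1.
  7 + 1/3 = 22/3
  3 + 3/22 = 69/22
  2 + 22/69 = 160/69
  2 + 69/160 = 389/160
  0 + 160/389 = 160/389

160/389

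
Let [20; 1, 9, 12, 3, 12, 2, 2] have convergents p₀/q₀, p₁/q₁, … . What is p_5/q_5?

96081/4597

Using pₖ = aₖpₖ₋₁ + pₖ₋₂, qₖ = aₖqₖ₋₁ + qₖ₋₂ (with p₋₁=1, p₋₂=0, q₋₁=0, q₋₂=1):
  k=0: a=20, p=20, q=1
  k=1: a=1, p=21, q=1
  k=2: a=9, p=209, q=10
  k=3: a=12, p=2529, q=121
  k=4: a=3, p=7796, q=373
  k=5: a=12, p=96081, q=4597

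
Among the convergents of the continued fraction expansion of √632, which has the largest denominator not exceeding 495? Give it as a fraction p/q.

7743/308

√632 = [25; 7, 6, 7, 50, …] (period length 4).
Convergents:
  p_0/q_0 = 25/1
  p_1/q_1 = 176/7
  p_2/q_2 = 1081/43
  p_3/q_3 = 7743/308
  p_4/q_4 = 388231/15443
q_3 = 308 ≤ 495 < 15443 = q_4, so the answer is 7743/308.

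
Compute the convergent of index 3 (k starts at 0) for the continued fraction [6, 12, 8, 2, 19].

Using pₖ = aₖpₖ₋₁ + pₖ₋₂, qₖ = aₖqₖ₋₁ + qₖ₋₂ (with p₋₁=1, p₋₂=0, q₋₁=0, q₋₂=1):
  k=0: a=6, p=6, q=1
  k=1: a=12, p=73, q=12
  k=2: a=8, p=590, q=97
  k=3: a=2, p=1253, q=206

1253/206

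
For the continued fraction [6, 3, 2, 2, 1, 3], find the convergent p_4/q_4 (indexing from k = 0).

Using pₖ = aₖpₖ₋₁ + pₖ₋₂, qₖ = aₖqₖ₋₁ + qₖ₋₂ (with p₋₁=1, p₋₂=0, q₋₁=0, q₋₂=1):
  k=0: a=6, p=6, q=1
  k=1: a=3, p=19, q=3
  k=2: a=2, p=44, q=7
  k=3: a=2, p=107, q=17
  k=4: a=1, p=151, q=24

151/24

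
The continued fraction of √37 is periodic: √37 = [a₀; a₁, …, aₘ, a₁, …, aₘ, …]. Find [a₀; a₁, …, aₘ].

a₀ = ⌊√37⌋ = 6.
With m₀=0, d₀=1 and mₖ₊₁ = dₖaₖ − mₖ, dₖ₊₁ = (n − mₖ₊₁²)/dₖ, aₖ₊₁ = ⌊(a₀+mₖ₊₁)/dₖ₊₁⌋:
  k=1: m=6, d=1, a=12
d=1 and a=2a₀=12 at k=1, so the next step gives (m, d) = (6, 1) again — its k=1 value — and the period has length 1.

[6; 12]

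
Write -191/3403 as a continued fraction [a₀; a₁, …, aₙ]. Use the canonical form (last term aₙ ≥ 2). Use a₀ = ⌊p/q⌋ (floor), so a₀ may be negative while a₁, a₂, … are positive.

-191 = -1*3403 + 3212
3403 = 1*3212 + 191
3212 = 16*191 + 156
191 = 1*156 + 35
156 = 4*35 + 16
35 = 2*16 + 3
16 = 5*3 + 1
3 = 3*1 + 0  (stop)
So -191/3403 = [-1; 1, 16, 1, 4, 2, 5, 3].

[-1; 1, 16, 1, 4, 2, 5, 3]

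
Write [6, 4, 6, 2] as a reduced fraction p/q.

Using pₖ = aₖpₖ₋₁ + pₖ₋₂ and qₖ = aₖqₖ₋₁ + qₖ₋₂:
  k=0: a=6, p=6, q=1
  k=1: a=4, p=25, q=4
  k=2: a=6, p=156, q=25
  k=3: a=2, p=337, q=54

337/54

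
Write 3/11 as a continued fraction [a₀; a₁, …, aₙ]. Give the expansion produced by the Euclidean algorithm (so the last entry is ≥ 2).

3 = 0×11 + 3
11 = 3×3 + 2
3 = 1×2 + 1
2 = 2×1 + 0  (stop)
So 3/11 = [0; 3, 1, 2].

[0; 3, 1, 2]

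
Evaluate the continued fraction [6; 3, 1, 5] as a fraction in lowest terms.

Using pₖ = aₖpₖ₋₁ + pₖ₋₂ and qₖ = aₖqₖ₋₁ + qₖ₋₂:
  k=0: a=6, p=6, q=1
  k=1: a=3, p=19, q=3
  k=2: a=1, p=25, q=4
  k=3: a=5, p=144, q=23

144/23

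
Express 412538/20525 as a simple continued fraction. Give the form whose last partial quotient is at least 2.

[20; 10, 14, 18, 8]

412538 = 20*20525 + 2038
20525 = 10*2038 + 145
2038 = 14*145 + 8
145 = 18*8 + 1
8 = 8*1 + 0  (stop)
So 412538/20525 = [20; 10, 14, 18, 8].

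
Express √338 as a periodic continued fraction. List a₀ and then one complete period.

a₀ = ⌊√338⌋ = 18.
With m₀=0, d₀=1 and mₖ₊₁ = dₖaₖ − mₖ, dₖ₊₁ = (n − mₖ₊₁²)/dₖ, aₖ₊₁ = ⌊(a₀+mₖ₊₁)/dₖ₊₁⌋:
  k=1: m=18, d=14, a=2
  k=2: m=10, d=17, a=1
  k=3: m=7, d=17, a=1
  k=4: m=10, d=14, a=2
  k=5: m=18, d=1, a=36
d=1 and a=2a₀=36 at k=5, so the next step gives (m, d) = (18, 14) again — its k=1 value — and the period has length 5.

[18; 2, 1, 1, 2, 36]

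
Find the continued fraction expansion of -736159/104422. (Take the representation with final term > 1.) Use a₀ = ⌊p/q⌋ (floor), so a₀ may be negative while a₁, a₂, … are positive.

-736159 = -8·104422 + 99217
104422 = 1·99217 + 5205
99217 = 19·5205 + 322
5205 = 16·322 + 53
322 = 6·53 + 4
53 = 13·4 + 1
4 = 4·1 + 0  (stop)
So -736159/104422 = [-8; 1, 19, 16, 6, 13, 4].

[-8; 1, 19, 16, 6, 13, 4]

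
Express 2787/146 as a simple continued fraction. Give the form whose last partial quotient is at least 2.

2787 = 19×146 + 13
146 = 11×13 + 3
13 = 4×3 + 1
3 = 3×1 + 0  (stop)
So 2787/146 = [19; 11, 4, 3].

[19; 11, 4, 3]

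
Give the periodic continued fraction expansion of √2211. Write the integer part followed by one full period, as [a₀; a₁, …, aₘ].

[47; 47, 94]

a₀ = ⌊√2211⌋ = 47.
With m₀=0, d₀=1 and mₖ₊₁ = dₖaₖ − mₖ, dₖ₊₁ = (n − mₖ₊₁²)/dₖ, aₖ₊₁ = ⌊(a₀+mₖ₊₁)/dₖ₊₁⌋:
  k=1: m=47, d=2, a=47
  k=2: m=47, d=1, a=94
d=1 and a=2a₀=94 at k=2, so the next step gives (m, d) = (47, 2) again — its k=1 value — and the period has length 2.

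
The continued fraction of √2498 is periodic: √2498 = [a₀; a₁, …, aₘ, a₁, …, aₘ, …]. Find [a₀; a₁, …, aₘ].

[49; 1, 48, 1, 98]

a₀ = ⌊√2498⌋ = 49.
With m₀=0, d₀=1 and mₖ₊₁ = dₖaₖ − mₖ, dₖ₊₁ = (n − mₖ₊₁²)/dₖ, aₖ₊₁ = ⌊(a₀+mₖ₊₁)/dₖ₊₁⌋:
  k=1: m=49, d=97, a=1
  k=2: m=48, d=2, a=48
  k=3: m=48, d=97, a=1
  k=4: m=49, d=1, a=98
d=1 and a=2a₀=98 at k=4, so the next step gives (m, d) = (49, 97) again — its k=1 value — and the period has length 4.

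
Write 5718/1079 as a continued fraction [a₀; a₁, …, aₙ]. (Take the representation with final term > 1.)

[5; 3, 2, 1, 14, 1, 2, 2]

5718 = 5*1079 + 323
1079 = 3*323 + 110
323 = 2*110 + 103
110 = 1*103 + 7
103 = 14*7 + 5
7 = 1*5 + 2
5 = 2*2 + 1
2 = 2*1 + 0  (stop)
So 5718/1079 = [5; 3, 2, 1, 14, 1, 2, 2].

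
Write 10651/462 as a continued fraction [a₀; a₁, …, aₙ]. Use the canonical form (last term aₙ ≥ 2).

[23; 18, 2, 12]

10651 = 23·462 + 25
462 = 18·25 + 12
25 = 2·12 + 1
12 = 12·1 + 0  (stop)
So 10651/462 = [23; 18, 2, 12].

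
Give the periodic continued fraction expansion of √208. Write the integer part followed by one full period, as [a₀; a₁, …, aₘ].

[14; 2, 2, 1, 2, 2, 28]

a₀ = ⌊√208⌋ = 14.
With m₀=0, d₀=1 and mₖ₊₁ = dₖaₖ − mₖ, dₖ₊₁ = (n − mₖ₊₁²)/dₖ, aₖ₊₁ = ⌊(a₀+mₖ₊₁)/dₖ₊₁⌋:
  k=1: m=14, d=12, a=2
  k=2: m=10, d=9, a=2
  k=3: m=8, d=16, a=1
  k=4: m=8, d=9, a=2
  k=5: m=10, d=12, a=2
  k=6: m=14, d=1, a=28
d=1 and a=2a₀=28 at k=6, so the next step gives (m, d) = (14, 12) again — its k=1 value — and the period has length 6.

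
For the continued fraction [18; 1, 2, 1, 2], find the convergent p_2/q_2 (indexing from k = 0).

Using pₖ = aₖpₖ₋₁ + pₖ₋₂, qₖ = aₖqₖ₋₁ + qₖ₋₂ (with p₋₁=1, p₋₂=0, q₋₁=0, q₋₂=1):
  k=0: a=18, p=18, q=1
  k=1: a=1, p=19, q=1
  k=2: a=2, p=56, q=3

56/3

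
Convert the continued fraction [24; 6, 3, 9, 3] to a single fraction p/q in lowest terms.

Fold from the inside: start with 3/1.
  9 + 1/3 = 28/3
  3 + 3/28 = 87/28
  6 + 28/87 = 550/87
  24 + 87/550 = 13287/550

13287/550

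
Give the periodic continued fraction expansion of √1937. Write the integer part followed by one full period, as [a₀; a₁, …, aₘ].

[44; 88]

a₀ = ⌊√1937⌋ = 44.
With m₀=0, d₀=1 and mₖ₊₁ = dₖaₖ − mₖ, dₖ₊₁ = (n − mₖ₊₁²)/dₖ, aₖ₊₁ = ⌊(a₀+mₖ₊₁)/dₖ₊₁⌋:
  k=1: m=44, d=1, a=88
d=1 and a=2a₀=88 at k=1, so the next step gives (m, d) = (44, 1) again — its k=1 value — and the period has length 1.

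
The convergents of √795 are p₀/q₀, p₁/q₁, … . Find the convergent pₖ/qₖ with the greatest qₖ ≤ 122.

√795 = [28; 5, 9, 5, 56, …] (period length 4).
Convergents:
  p_0/q_0 = 28/1
  p_1/q_1 = 141/5
  p_2/q_2 = 1297/46
  p_3/q_3 = 6626/235
q_2 = 46 ≤ 122 < 235 = q_3, so the answer is 1297/46.

1297/46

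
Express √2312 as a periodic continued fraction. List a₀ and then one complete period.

[48; 12, 96]

a₀ = ⌊√2312⌋ = 48.
With m₀=0, d₀=1 and mₖ₊₁ = dₖaₖ − mₖ, dₖ₊₁ = (n − mₖ₊₁²)/dₖ, aₖ₊₁ = ⌊(a₀+mₖ₊₁)/dₖ₊₁⌋:
  k=1: m=48, d=8, a=12
  k=2: m=48, d=1, a=96
d=1 and a=2a₀=96 at k=2, so the next step gives (m, d) = (48, 8) again — its k=1 value — and the period has length 2.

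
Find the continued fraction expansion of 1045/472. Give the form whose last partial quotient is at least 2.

1045 = 2·472 + 101
472 = 4·101 + 68
101 = 1·68 + 33
68 = 2·33 + 2
33 = 16·2 + 1
2 = 2·1 + 0  (stop)
So 1045/472 = [2; 4, 1, 2, 16, 2].

[2; 4, 1, 2, 16, 2]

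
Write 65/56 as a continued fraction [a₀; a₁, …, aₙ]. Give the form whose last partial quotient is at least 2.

65 = 1·56 + 9
56 = 6·9 + 2
9 = 4·2 + 1
2 = 2·1 + 0  (stop)
So 65/56 = [1; 6, 4, 2].

[1; 6, 4, 2]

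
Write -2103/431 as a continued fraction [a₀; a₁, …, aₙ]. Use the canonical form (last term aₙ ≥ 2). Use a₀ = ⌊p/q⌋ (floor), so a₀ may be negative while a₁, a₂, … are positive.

-2103 = -5·431 + 52
431 = 8·52 + 15
52 = 3·15 + 7
15 = 2·7 + 1
7 = 7·1 + 0  (stop)
So -2103/431 = [-5; 8, 3, 2, 7].

[-5; 8, 3, 2, 7]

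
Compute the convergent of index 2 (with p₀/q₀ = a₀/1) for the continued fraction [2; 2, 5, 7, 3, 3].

27/11

Using pₖ = aₖpₖ₋₁ + pₖ₋₂, qₖ = aₖqₖ₋₁ + qₖ₋₂ (with p₋₁=1, p₋₂=0, q₋₁=0, q₋₂=1):
  k=0: a=2, p=2, q=1
  k=1: a=2, p=5, q=2
  k=2: a=5, p=27, q=11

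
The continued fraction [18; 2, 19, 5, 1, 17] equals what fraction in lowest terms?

Fold from the inside: start with 17/1.
  1 + 1/17 = 18/17
  5 + 17/18 = 107/18
  19 + 18/107 = 2051/107
  2 + 107/2051 = 4209/2051
  18 + 2051/4209 = 77813/4209

77813/4209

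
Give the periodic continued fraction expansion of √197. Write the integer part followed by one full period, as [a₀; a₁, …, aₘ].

a₀ = ⌊√197⌋ = 14.
With m₀=0, d₀=1 and mₖ₊₁ = dₖaₖ − mₖ, dₖ₊₁ = (n − mₖ₊₁²)/dₖ, aₖ₊₁ = ⌊(a₀+mₖ₊₁)/dₖ₊₁⌋:
  k=1: m=14, d=1, a=28
d=1 and a=2a₀=28 at k=1, so the next step gives (m, d) = (14, 1) again — its k=1 value — and the period has length 1.

[14; 28]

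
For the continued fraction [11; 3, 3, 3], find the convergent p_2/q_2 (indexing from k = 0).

113/10

Using pₖ = aₖpₖ₋₁ + pₖ₋₂, qₖ = aₖqₖ₋₁ + qₖ₋₂ (with p₋₁=1, p₋₂=0, q₋₁=0, q₋₂=1):
  k=0: a=11, p=11, q=1
  k=1: a=3, p=34, q=3
  k=2: a=3, p=113, q=10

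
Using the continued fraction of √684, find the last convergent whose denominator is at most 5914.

57799/2210

√684 = [26; 6, 1, 1, 12, 1, 1, 6, 52, …] (period length 8).
Convergents:
  p_0/q_0 = 26/1
  p_1/q_1 = 157/6
  p_2/q_2 = 183/7
  p_3/q_3 = 340/13
  p_4/q_4 = 4263/163
  p_5/q_5 = 4603/176
  p_6/q_6 = 8866/339
  p_7/q_7 = 57799/2210
  p_8/q_8 = 3014414/115259
q_7 = 2210 ≤ 5914 < 115259 = q_8, so the answer is 57799/2210.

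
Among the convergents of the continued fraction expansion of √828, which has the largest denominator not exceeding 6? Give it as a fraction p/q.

115/4

√828 = [28; 1, 3, 2, 3, 1, 56, …] (period length 6).
Convergents:
  p_0/q_0 = 28/1
  p_1/q_1 = 29/1
  p_2/q_2 = 115/4
  p_3/q_3 = 259/9
q_2 = 4 ≤ 6 < 9 = q_3, so the answer is 115/4.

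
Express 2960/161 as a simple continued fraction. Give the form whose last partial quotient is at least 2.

[18; 2, 1, 1, 2, 12]

2960 = 18·161 + 62
161 = 2·62 + 37
62 = 1·37 + 25
37 = 1·25 + 12
25 = 2·12 + 1
12 = 12·1 + 0  (stop)
So 2960/161 = [18; 2, 1, 1, 2, 12].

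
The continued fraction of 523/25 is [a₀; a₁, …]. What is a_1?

1

523 = 20·25 + 23   →  a_0 = 20
25 = 1·23 + 2   →  a_1 = 1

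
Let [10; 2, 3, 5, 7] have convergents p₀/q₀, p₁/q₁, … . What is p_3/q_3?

386/37

Using pₖ = aₖpₖ₋₁ + pₖ₋₂, qₖ = aₖqₖ₋₁ + qₖ₋₂ (with p₋₁=1, p₋₂=0, q₋₁=0, q₋₂=1):
  k=0: a=10, p=10, q=1
  k=1: a=2, p=21, q=2
  k=2: a=3, p=73, q=7
  k=3: a=5, p=386, q=37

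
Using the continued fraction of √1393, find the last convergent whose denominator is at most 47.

1157/31

√1393 = [37; 3, 10, 3, 74, …] (period length 4).
Convergents:
  p_0/q_0 = 37/1
  p_1/q_1 = 112/3
  p_2/q_2 = 1157/31
  p_3/q_3 = 3583/96
q_2 = 31 ≤ 47 < 96 = q_3, so the answer is 1157/31.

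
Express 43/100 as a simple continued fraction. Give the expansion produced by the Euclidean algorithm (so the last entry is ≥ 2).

43 = 0*100 + 43
100 = 2*43 + 14
43 = 3*14 + 1
14 = 14*1 + 0  (stop)
So 43/100 = [0; 2, 3, 14].

[0; 2, 3, 14]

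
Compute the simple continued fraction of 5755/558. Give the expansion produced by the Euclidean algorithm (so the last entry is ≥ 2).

5755 = 10×558 + 175
558 = 3×175 + 33
175 = 5×33 + 10
33 = 3×10 + 3
10 = 3×3 + 1
3 = 3×1 + 0  (stop)
So 5755/558 = [10; 3, 5, 3, 3, 3].

[10; 3, 5, 3, 3, 3]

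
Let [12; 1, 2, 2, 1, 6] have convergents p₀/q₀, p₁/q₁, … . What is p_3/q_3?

Using pₖ = aₖpₖ₋₁ + pₖ₋₂, qₖ = aₖqₖ₋₁ + qₖ₋₂ (with p₋₁=1, p₋₂=0, q₋₁=0, q₋₂=1):
  k=0: a=12, p=12, q=1
  k=1: a=1, p=13, q=1
  k=2: a=2, p=38, q=3
  k=3: a=2, p=89, q=7

89/7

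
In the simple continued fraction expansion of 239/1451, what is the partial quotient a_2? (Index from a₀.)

14

239 = 0·1451 + 239   →  a_0 = 0
1451 = 6·239 + 17   →  a_1 = 6
239 = 14·17 + 1   →  a_2 = 14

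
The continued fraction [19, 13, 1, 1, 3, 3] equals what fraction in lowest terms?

5951/312

Fold from the inside: start with 3/1.
  3 + 1/3 = 10/3
  1 + 3/10 = 13/10
  1 + 10/13 = 23/13
  13 + 13/23 = 312/23
  19 + 23/312 = 5951/312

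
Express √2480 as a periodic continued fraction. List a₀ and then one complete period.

a₀ = ⌊√2480⌋ = 49.
With m₀=0, d₀=1 and mₖ₊₁ = dₖaₖ − mₖ, dₖ₊₁ = (n − mₖ₊₁²)/dₖ, aₖ₊₁ = ⌊(a₀+mₖ₊₁)/dₖ₊₁⌋:
  k=1: m=49, d=79, a=1
  k=2: m=30, d=20, a=3
  k=3: m=30, d=79, a=1
  k=4: m=49, d=1, a=98
d=1 and a=2a₀=98 at k=4, so the next step gives (m, d) = (49, 79) again — its k=1 value — and the period has length 4.

[49; 1, 3, 1, 98]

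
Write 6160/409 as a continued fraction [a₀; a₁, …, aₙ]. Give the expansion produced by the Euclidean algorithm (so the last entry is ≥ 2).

[15; 16, 2, 1, 3, 2]

6160 = 15×409 + 25
409 = 16×25 + 9
25 = 2×9 + 7
9 = 1×7 + 2
7 = 3×2 + 1
2 = 2×1 + 0  (stop)
So 6160/409 = [15; 16, 2, 1, 3, 2].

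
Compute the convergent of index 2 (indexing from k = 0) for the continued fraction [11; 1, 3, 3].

Using pₖ = aₖpₖ₋₁ + pₖ₋₂, qₖ = aₖqₖ₋₁ + qₖ₋₂ (with p₋₁=1, p₋₂=0, q₋₁=0, q₋₂=1):
  k=0: a=11, p=11, q=1
  k=1: a=1, p=12, q=1
  k=2: a=3, p=47, q=4

47/4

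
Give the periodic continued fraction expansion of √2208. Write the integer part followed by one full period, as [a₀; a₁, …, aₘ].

a₀ = ⌊√2208⌋ = 46.
With m₀=0, d₀=1 and mₖ₊₁ = dₖaₖ − mₖ, dₖ₊₁ = (n − mₖ₊₁²)/dₖ, aₖ₊₁ = ⌊(a₀+mₖ₊₁)/dₖ₊₁⌋:
  k=1: m=46, d=92, a=1
  k=2: m=46, d=1, a=92
d=1 and a=2a₀=92 at k=2, so the next step gives (m, d) = (46, 92) again — its k=1 value — and the period has length 2.

[46; 1, 92]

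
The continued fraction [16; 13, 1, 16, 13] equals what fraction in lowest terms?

49742/3095

Fold from the inside: start with 13/1.
  16 + 1/13 = 209/13
  1 + 13/209 = 222/209
  13 + 209/222 = 3095/222
  16 + 222/3095 = 49742/3095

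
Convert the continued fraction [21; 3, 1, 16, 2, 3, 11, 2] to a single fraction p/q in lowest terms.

240995/11339

Using pₖ = aₖpₖ₋₁ + pₖ₋₂ and qₖ = aₖqₖ₋₁ + qₖ₋₂:
  k=0: a=21, p=21, q=1
  k=1: a=3, p=64, q=3
  k=2: a=1, p=85, q=4
  k=3: a=16, p=1424, q=67
  k=4: a=2, p=2933, q=138
  k=5: a=3, p=10223, q=481
  k=6: a=11, p=115386, q=5429
  k=7: a=2, p=240995, q=11339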